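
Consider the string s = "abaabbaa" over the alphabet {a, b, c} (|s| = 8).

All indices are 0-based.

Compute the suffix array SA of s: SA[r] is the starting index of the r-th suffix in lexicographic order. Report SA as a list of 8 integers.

[7, 6, 2, 0, 3, 5, 1, 4]

sorted suffixes:
  #0 SA[0]=7  'a'
  #1 SA[1]=6  'aa'
  #2 SA[2]=2  'aabbaa'
  #3 SA[3]=0  'abaabbaa'
  #4 SA[4]=3  'abbaa'
  #5 SA[5]=5  'baa'
  #6 SA[6]=1  'baabbaa'
  #7 SA[7]=4  'bbaa'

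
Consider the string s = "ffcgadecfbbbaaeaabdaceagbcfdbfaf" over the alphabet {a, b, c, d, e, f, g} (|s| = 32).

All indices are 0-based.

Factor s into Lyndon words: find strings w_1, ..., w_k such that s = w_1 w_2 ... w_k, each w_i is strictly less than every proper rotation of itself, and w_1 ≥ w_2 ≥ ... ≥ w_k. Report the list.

emit factor 1: 'f' (i=0, period=1)
emit factor 2: 'f' (i=1, period=1)
emit factor 3: 'cg' (i=2, period=2)
emit factor 4: 'adecfbbb' (i=4, period=8)
emit factor 5: 'aae' (i=12, period=3)
emit factor 6: 'aabdaceagbcfdbfaf' (i=15, period=17)

["f", "f", "cg", "adecfbbb", "aae", "aabdaceagbcfdbfaf"]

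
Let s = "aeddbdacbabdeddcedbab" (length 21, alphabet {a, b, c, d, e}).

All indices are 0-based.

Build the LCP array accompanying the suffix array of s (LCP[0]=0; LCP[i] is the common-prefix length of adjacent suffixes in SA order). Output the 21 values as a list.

[0, 2, 1, 1, 0, 1, 3, 1, 2, 0, 1, 0, 1, 2, 1, 1, 2, 1, 0, 2, 3]

rank | idx | suffix
   0 |  19 | ab
   1 |   9 | abdeddcedbab
   2 |   6 | acbabdeddcedbab
   3 |   0 | aeddbdacbabdeddcedbab
   4 |  20 | b
   5 |  18 | bab
   6 |   8 | babdeddcedbab
   7 |   4 | bdacbabdeddcedbab
   8 |  10 | bdeddcedbab
   9 |   7 | cbabdeddcedbab
  10 |  15 | cedbab
  11 |   5 | dacbabdeddcedbab
  12 |  17 | dbab
  13 |   3 | dbdacbabdeddcedbab
  14 |  14 | dcedbab
  15 |   2 | ddbdacbabdeddcedbab
  16 |  13 | ddcedbab
  17 |  11 | deddcedbab
  18 |  16 | edbab
  19 |   1 | eddbdacbabdeddcedbab
  20 |  12 | eddcedbab

SA = [19, 9, 6, 0, 20, 18, 8, 4, 10, 7, 15, 5, 17, 3, 14, 2, 13, 11, 16, 1, 12]
rank  pair      lcp
   1  s[19:],s[9:]  2  'ab'
   2  s[9:],s[6:]  1  'a'
   3  s[6:],s[0:]  1  'a'
   4  s[0:],s[20:]  0  ''
   5  s[20:],s[18:]  1  'b'
   6  s[18:],s[8:]  3  'bab'
   7  s[8:],s[4:]  1  'b'
   8  s[4:],s[10:]  2  'bd'
   9  s[10:],s[7:]  0  ''
  10  s[7:],s[15:]  1  'c'
  11  s[15:],s[5:]  0  ''
  12  s[5:],s[17:]  1  'd'
  13  s[17:],s[3:]  2  'db'
  14  s[3:],s[14:]  1  'd'
  15  s[14:],s[2:]  1  'd'
  16  s[2:],s[13:]  2  'dd'
  17  s[13:],s[11:]  1  'd'
  18  s[11:],s[16:]  0  ''
  19  s[16:],s[1:]  2  'ed'
  20  s[1:],s[12:]  3  'edd'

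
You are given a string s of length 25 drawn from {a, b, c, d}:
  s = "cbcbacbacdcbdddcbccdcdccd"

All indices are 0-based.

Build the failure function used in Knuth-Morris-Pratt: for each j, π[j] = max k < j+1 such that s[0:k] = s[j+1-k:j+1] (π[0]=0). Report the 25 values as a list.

π[0] = 0
j=1 s[j]='b': π[1]=0 (border '')
j=2 s[j]='c': π[2]=1 (border 'c')
j=3 s[j]='b': π[3]=2 (border 'cb')
j=4 s[j]='a': k: 2→0; π[4]=0 (border '')
j=5 s[j]='c': π[5]=1 (border 'c')
j=6 s[j]='b': π[6]=2 (border 'cb')
j=7 s[j]='a': k: 2→0; π[7]=0 (border '')
j=8 s[j]='c': π[8]=1 (border 'c')
j=9 s[j]='d': k: 1→0; π[9]=0 (border '')
j=10 s[j]='c': π[10]=1 (border 'c')
j=11 s[j]='b': π[11]=2 (border 'cb')
j=12 s[j]='d': k: 2→0; π[12]=0 (border '')
j=13 s[j]='d': π[13]=0 (border '')
j=14 s[j]='d': π[14]=0 (border '')
j=15 s[j]='c': π[15]=1 (border 'c')
j=16 s[j]='b': π[16]=2 (border 'cb')
j=17 s[j]='c': π[17]=3 (border 'cbc')
j=18 s[j]='c': k: 3→1→0; π[18]=1 (border 'c')
j=19 s[j]='d': k: 1→0; π[19]=0 (border '')
j=20 s[j]='c': π[20]=1 (border 'c')
j=21 s[j]='d': k: 1→0; π[21]=0 (border '')
j=22 s[j]='c': π[22]=1 (border 'c')
j=23 s[j]='c': k: 1→0; π[23]=1 (border 'c')
j=24 s[j]='d': k: 1→0; π[24]=0 (border '')

[0, 0, 1, 2, 0, 1, 2, 0, 1, 0, 1, 2, 0, 0, 0, 1, 2, 3, 1, 0, 1, 0, 1, 1, 0]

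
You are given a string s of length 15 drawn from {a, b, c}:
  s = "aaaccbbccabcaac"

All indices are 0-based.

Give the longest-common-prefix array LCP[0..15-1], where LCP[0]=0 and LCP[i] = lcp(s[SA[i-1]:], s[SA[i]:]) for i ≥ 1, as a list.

[0, 2, 3, 1, 1, 2, 0, 1, 2, 0, 1, 2, 1, 1, 2]

rank→(start, suffix):
  0 → (0, 'aaaccbbccabcaac')
  1 → (12, 'aac')
  2 → (1, 'aaccbbccabcaac')
  3 → (9, 'abcaac')
  4 → (13, 'ac')
  5 → (2, 'accbbccabcaac')
  6 → (5, 'bbccabcaac')
  7 → (10, 'bcaac')
  8 → (6, 'bccabcaac')
  9 → (14, 'c')
  10 → (11, 'caac')
  11 → (8, 'cabcaac')
  12 → (4, 'cbbccabcaac')
  13 → (7, 'ccabcaac')
  14 → (3, 'ccbbccabcaac')

SA = [0, 12, 1, 9, 13, 2, 5, 10, 6, 14, 11, 8, 4, 7, 3]
i: (SA[i-1],SA[i]) lcp shared
  1: (0,12) 2 'aa'
  2: (12,1) 3 'aac'
  3: (1,9) 1 'a'
  4: (9,13) 1 'a'
  5: (13,2) 2 'ac'
  6: (2,5) 0 ''
  7: (5,10) 1 'b'
  8: (10,6) 2 'bc'
  9: (6,14) 0 ''
  10: (14,11) 1 'c'
  11: (11,8) 2 'ca'
  12: (8,4) 1 'c'
  13: (4,7) 1 'c'
  14: (7,3) 2 'cc'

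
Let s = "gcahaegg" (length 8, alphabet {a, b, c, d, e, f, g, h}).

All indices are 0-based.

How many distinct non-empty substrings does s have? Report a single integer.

33

sorted suffixes:
  #0 SA[0]=4  'aegg'
  #1 SA[1]=2  'ahaegg'
  #2 SA[2]=1  'cahaegg'
  #3 SA[3]=5  'egg'
  #4 SA[4]=7  'g'
  #5 SA[5]=0  'gcahaegg'
  #6 SA[6]=6  'gg'
  #7 SA[7]=3  'haegg'

SA = [4, 2, 1, 5, 7, 0, 6, 3]
rank  pair      lcp
   1  s[4:],s[2:]  1  'a'
   2  s[2:],s[1:]  0  ''
   3  s[1:],s[5:]  0  ''
   4  s[5:],s[7:]  0  ''
   5  s[7:],s[0:]  1  'g'
   6  s[0:],s[6:]  1  'g'
   7  s[6:],s[3:]  0  ''

n(n+1)/2 = 8·9/2 = 36
Σ LCP = 0 + 1 + 0 + 0 + 0 + 1 + 1 + 0 = 3
distinct = 36 − 3 = 33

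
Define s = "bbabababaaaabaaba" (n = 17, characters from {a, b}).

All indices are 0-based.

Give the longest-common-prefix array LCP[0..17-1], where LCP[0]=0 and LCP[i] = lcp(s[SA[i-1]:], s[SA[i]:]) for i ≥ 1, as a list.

rank→(start, suffix):
  0 → (16, 'a')
  1 → (8, 'aaaabaaba')
  2 → (9, 'aaabaaba')
  3 → (13, 'aaba')
  4 → (10, 'aabaaba')
  5 → (14, 'aba')
  6 → (6, 'abaaaabaaba')
  7 → (11, 'abaaba')
  8 → (4, 'ababaaaabaaba')
  9 → (2, 'abababaaaabaaba')
  10 → (15, 'ba')
  11 → (7, 'baaaabaaba')
  12 → (12, 'baaba')
  13 → (5, 'babaaaabaaba')
  14 → (3, 'bababaaaabaaba')
  15 → (1, 'babababaaaabaaba')
  16 → (0, 'bbabababaaaabaaba')

SA = [16, 8, 9, 13, 10, 14, 6, 11, 4, 2, 15, 7, 12, 5, 3, 1, 0]
rank  pair      lcp
   1  s[16:],s[8:]  1  'a'
   2  s[8:],s[9:]  3  'aaa'
   3  s[9:],s[13:]  2  'aa'
   4  s[13:],s[10:]  4  'aaba'
   5  s[10:],s[14:]  1  'a'
   6  s[14:],s[6:]  3  'aba'
   7  s[6:],s[11:]  4  'abaa'
   8  s[11:],s[4:]  3  'aba'
   9  s[4:],s[2:]  5  'ababa'
  10  s[2:],s[15:]  0  ''
  11  s[15:],s[7:]  2  'ba'
  12  s[7:],s[12:]  3  'baa'
  13  s[12:],s[5:]  2  'ba'
  14  s[5:],s[3:]  4  'baba'
  15  s[3:],s[1:]  6  'bababa'
  16  s[1:],s[0:]  1  'b'

[0, 1, 3, 2, 4, 1, 3, 4, 3, 5, 0, 2, 3, 2, 4, 6, 1]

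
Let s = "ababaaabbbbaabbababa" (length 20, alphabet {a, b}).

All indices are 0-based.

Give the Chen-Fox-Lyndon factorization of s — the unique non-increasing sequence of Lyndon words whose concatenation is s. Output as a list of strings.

["ab", "ab", "aaabbbbaabbabab", "a"]

emit factor 1: 'ab' (i=0, period=2)
emit factor 2: 'ab' (i=2, period=2)
emit factor 3: 'aaabbbbaabbabab' (i=4, period=15)
emit factor 4: 'a' (i=19, period=1)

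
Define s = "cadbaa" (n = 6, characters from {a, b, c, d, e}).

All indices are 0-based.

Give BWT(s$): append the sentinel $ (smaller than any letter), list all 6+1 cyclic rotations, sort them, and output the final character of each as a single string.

aabcd$a

rank  rotation last
    0  $cadbaa  a
    1  a$cadba  a
    2  aa$cadb  b
    3  adbaa$c  c
    4  baa$cad  d
    5  cadbaa$  $
    6  dbaa$ca  a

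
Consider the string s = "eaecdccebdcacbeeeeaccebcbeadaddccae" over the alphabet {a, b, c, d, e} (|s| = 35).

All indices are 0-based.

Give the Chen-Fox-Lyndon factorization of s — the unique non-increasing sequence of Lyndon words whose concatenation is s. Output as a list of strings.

["e", "aecdccebdc", "acbeeeeaccebcbeadaddccae"]

emit factor 1: 'e' (i=0, period=1)
emit factor 2: 'aecdccebdc' (i=1, period=10)
emit factor 3: 'acbeeeeaccebcbeadaddccae' (i=11, period=24)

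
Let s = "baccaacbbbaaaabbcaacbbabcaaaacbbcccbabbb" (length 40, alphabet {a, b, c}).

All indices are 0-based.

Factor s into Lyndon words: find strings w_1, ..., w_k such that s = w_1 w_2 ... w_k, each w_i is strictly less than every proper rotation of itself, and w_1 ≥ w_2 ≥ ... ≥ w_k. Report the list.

emit factor 1: 'b' (i=0, period=1)
emit factor 2: 'acc' (i=1, period=3)
emit factor 3: 'aacbbb' (i=4, period=6)
emit factor 4: 'aaaabbcaacbbabcaaaacbbcccbabbb' (i=10, period=30)

["b", "acc", "aacbbb", "aaaabbcaacbbabcaaaacbbcccbabbb"]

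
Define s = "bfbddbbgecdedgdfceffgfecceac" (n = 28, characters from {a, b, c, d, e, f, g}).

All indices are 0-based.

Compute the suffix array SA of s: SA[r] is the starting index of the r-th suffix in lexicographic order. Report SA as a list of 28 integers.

rank→(start, suffix):
  0 → (26, 'ac')
  1 → (5, 'bbgecdedgdfceffgfecceac')
  2 → (2, 'bddbbgecdedgdfceffgfecceac')
  3 → (0, 'bfbddbbgecdedgdfceffgfecceac')
  4 → (6, 'bgecdedgdfceffgfecceac')
  5 → (27, 'c')
  6 → (23, 'cceac')
  7 → (9, 'cdedgdfceffgfecceac')
  8 → (24, 'ceac')
  9 → (16, 'ceffgfecceac')
  10 → (4, 'dbbgecdedgdfceffgfecceac')
  11 → (3, 'ddbbgecdedgdfceffgfecceac')
  12 → (10, 'dedgdfceffgfecceac')
  13 → (14, 'dfceffgfecceac')
  14 → (12, 'dgdfceffgfecceac')
  15 → (25, 'eac')
  16 → (22, 'ecceac')
  17 → (8, 'ecdedgdfceffgfecceac')
  18 → (11, 'edgdfceffgfecceac')
  19 → (17, 'effgfecceac')
  20 → (1, 'fbddbbgecdedgdfceffgfecceac')
  21 → (15, 'fceffgfecceac')
  22 → (21, 'fecceac')
  23 → (18, 'ffgfecceac')
  24 → (19, 'fgfecceac')
  25 → (13, 'gdfceffgfecceac')
  26 → (7, 'gecdedgdfceffgfecceac')
  27 → (20, 'gfecceac')

[26, 5, 2, 0, 6, 27, 23, 9, 24, 16, 4, 3, 10, 14, 12, 25, 22, 8, 11, 17, 1, 15, 21, 18, 19, 13, 7, 20]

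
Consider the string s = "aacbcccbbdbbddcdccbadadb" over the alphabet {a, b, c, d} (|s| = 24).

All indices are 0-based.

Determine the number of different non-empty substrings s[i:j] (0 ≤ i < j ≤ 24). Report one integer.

rank→(start, suffix):
  0 → (0, 'aacbcccbbdbbddcdccbadadb')
  1 → (1, 'acbcccbbdbbddcdccbadadb')
  2 → (19, 'adadb')
  3 → (21, 'adb')
  4 → (23, 'b')
  5 → (18, 'badadb')
  6 → (7, 'bbdbbddcdccbadadb')
  7 → (10, 'bbddcdccbadadb')
  8 → (3, 'bcccbbdbbddcdccbadadb')
  9 → (8, 'bdbbddcdccbadadb')
  10 → (11, 'bddcdccbadadb')
  11 → (17, 'cbadadb')
  12 → (6, 'cbbdbbddcdccbadadb')
  13 → (2, 'cbcccbbdbbddcdccbadadb')
  14 → (16, 'ccbadadb')
  15 → (5, 'ccbbdbbddcdccbadadb')
  16 → (4, 'cccbbdbbddcdccbadadb')
  17 → (14, 'cdccbadadb')
  18 → (20, 'dadb')
  19 → (22, 'db')
  20 → (9, 'dbbddcdccbadadb')
  21 → (15, 'dccbadadb')
  22 → (13, 'dcdccbadadb')
  23 → (12, 'ddcdccbadadb')

SA = [0, 1, 19, 21, 23, 18, 7, 10, 3, 8, 11, 17, 6, 2, 16, 5, 4, 14, 20, 22, 9, 15, 13, 12]
rank  pair      lcp
   1  s[0:],s[1:]  1  'a'
   2  s[1:],s[19:]  1  'a'
   3  s[19:],s[21:]  2  'ad'
   4  s[21:],s[23:]  0  ''
   5  s[23:],s[18:]  1  'b'
   6  s[18:],s[7:]  1  'b'
   7  s[7:],s[10:]  3  'bbd'
   8  s[10:],s[3:]  1  'b'
   9  s[3:],s[8:]  1  'b'
  10  s[8:],s[11:]  2  'bd'
  11  s[11:],s[17:]  0  ''
  12  s[17:],s[6:]  2  'cb'
  13  s[6:],s[2:]  2  'cb'
  14  s[2:],s[16:]  1  'c'
  15  s[16:],s[5:]  3  'ccb'
  16  s[5:],s[4:]  2  'cc'
  17  s[4:],s[14:]  1  'c'
  18  s[14:],s[20:]  0  ''
  19  s[20:],s[22:]  1  'd'
  20  s[22:],s[9:]  2  'db'
  21  s[9:],s[15:]  1  'd'
  22  s[15:],s[13:]  2  'dc'
  23  s[13:],s[12:]  1  'd'

n(n+1)/2 = 24·25/2 = 300
Σ LCP = 0 + 1 + 1 + 2 + 0 + 1 + 1 + 3 + 1 + 1 + 2 + 0 + 2 + 2 + 1 + 3 + 2 + 1 + 0 + 1 + 2 + 1 + 2 + 1 = 31
distinct = 300 − 31 = 269

269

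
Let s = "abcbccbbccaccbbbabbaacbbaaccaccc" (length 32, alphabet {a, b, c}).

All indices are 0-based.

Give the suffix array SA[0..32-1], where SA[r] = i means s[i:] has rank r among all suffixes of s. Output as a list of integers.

sorted suffixes:
  #0 SA[0]=19  'aacbbaaccaccc'
  #1 SA[1]=24  'aaccaccc'
  #2 SA[2]=16  'abbaacbbaaccaccc'
  #3 SA[3]=0  'abcbccbbccaccbbbabbaacbbaaccaccc'
  #4 SA[4]=20  'acbbaaccaccc'
  #5 SA[5]=25  'accaccc'
  #6 SA[6]=10  'accbbbabbaacbbaaccaccc'
  #7 SA[7]=28  'accc'
  #8 SA[8]=18  'baacbbaaccaccc'
  #9 SA[9]=23  'baaccaccc'
  #10 SA[10]=15  'babbaacbbaaccaccc'
  #11 SA[11]=17  'bbaacbbaaccaccc'
  #12 SA[12]=22  'bbaaccaccc'
  #13 SA[13]=14  'bbabbaacbbaaccaccc'
  #14 SA[14]=13  'bbbabbaacbbaaccaccc'
  #15 SA[15]=6  'bbccaccbbbabbaacbbaaccaccc'
  #16 SA[16]=1  'bcbccbbccaccbbbabbaacbbaaccaccc'
  #17 SA[17]=7  'bccaccbbbabbaacbbaaccaccc'
  #18 SA[18]=3  'bccbbccaccbbbabbaacbbaaccaccc'
  #19 SA[19]=31  'c'
  #20 SA[20]=9  'caccbbbabbaacbbaaccaccc'
  #21 SA[21]=27  'caccc'
  #22 SA[22]=21  'cbbaaccaccc'
  #23 SA[23]=12  'cbbbabbaacbbaaccaccc'
  #24 SA[24]=5  'cbbccaccbbbabbaacbbaaccaccc'
  #25 SA[25]=2  'cbccbbccaccbbbabbaacbbaaccaccc'
  #26 SA[26]=30  'cc'
  #27 SA[27]=8  'ccaccbbbabbaacbbaaccaccc'
  #28 SA[28]=26  'ccaccc'
  #29 SA[29]=11  'ccbbbabbaacbbaaccaccc'
  #30 SA[30]=4  'ccbbccaccbbbabbaacbbaaccaccc'
  #31 SA[31]=29  'ccc'

[19, 24, 16, 0, 20, 25, 10, 28, 18, 23, 15, 17, 22, 14, 13, 6, 1, 7, 3, 31, 9, 27, 21, 12, 5, 2, 30, 8, 26, 11, 4, 29]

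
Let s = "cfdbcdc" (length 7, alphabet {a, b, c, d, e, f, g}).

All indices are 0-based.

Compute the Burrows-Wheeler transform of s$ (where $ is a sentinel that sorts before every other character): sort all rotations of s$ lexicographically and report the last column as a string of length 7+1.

cddb$fcc

rank  rotation  last
    0  $cfdbcdc  c
    1  bcdc$cfd  d
    2  c$cfdbcd  d
    3  cdc$cfdb  b
    4  cfdbcdc$  $
    5  dbcdc$cf  f
    6  dc$cfdbc  c
    7  fdbcdc$c  c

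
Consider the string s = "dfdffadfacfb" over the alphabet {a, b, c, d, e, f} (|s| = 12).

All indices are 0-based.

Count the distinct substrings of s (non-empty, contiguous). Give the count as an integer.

rank→(start, suffix):
  0 → (8, 'acfb')
  1 → (5, 'adfacfb')
  2 → (11, 'b')
  3 → (9, 'cfb')
  4 → (6, 'dfacfb')
  5 → (0, 'dfdffadfacfb')
  6 → (2, 'dffadfacfb')
  7 → (7, 'facfb')
  8 → (4, 'fadfacfb')
  9 → (10, 'fb')
  10 → (1, 'fdffadfacfb')
  11 → (3, 'ffadfacfb')

SA = [8, 5, 11, 9, 6, 0, 2, 7, 4, 10, 1, 3]
i: (SA[i-1],SA[i]) lcp shared
  1: (8,5) 1 'a'
  2: (5,11) 0 ''
  3: (11,9) 0 ''
  4: (9,6) 0 ''
  5: (6,0) 2 'df'
  6: (0,2) 2 'df'
  7: (2,7) 0 ''
  8: (7,4) 2 'fa'
  9: (4,10) 1 'f'
  10: (10,1) 1 'f'
  11: (1,3) 1 'f'

n(n+1)/2 = 12·13/2 = 78
Σ LCP = 0 + 1 + 0 + 0 + 0 + 2 + 2 + 0 + 2 + 1 + 1 + 1 = 10
distinct = 78 − 10 = 68

68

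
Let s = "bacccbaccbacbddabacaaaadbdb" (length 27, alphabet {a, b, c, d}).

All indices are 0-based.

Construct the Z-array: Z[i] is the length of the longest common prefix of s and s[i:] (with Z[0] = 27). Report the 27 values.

Z[0]=27
i=1: i≥r, start 0; Z[1]=0
i=2: i≥r, start 0; Z[2]=0
i=3: i≥r, start 0; Z[3]=0
i=4: i≥r, start 0; Z[4]=0
i=5: i≥r, start 0; Z[5]=4 scan→box=[5,9)
i=6: min(r-i=3, Z[1]=0)=0; Z[6]=0
i=7: min(r-i=2, Z[2]=0)=0; Z[7]=0
i=8: min(r-i=1, Z[3]=0)=0; Z[8]=0
i=9: i≥r, start 0; Z[9]=3 scan→box=[9,12)
i=10: min(r-i=2, Z[1]=0)=0; Z[10]=0
i=11: min(r-i=1, Z[2]=0)=0; Z[11]=0
i=12: i≥r, start 0; Z[12]=1 scan→box=[12,13)
i=13: i≥r, start 0; Z[13]=0
i=14: i≥r, start 0; Z[14]=0
i=15: i≥r, start 0; Z[15]=0
i=16: i≥r, start 0; Z[16]=3 scan→box=[16,19)
i=17: min(r-i=2, Z[1]=0)=0; Z[17]=0
i=18: min(r-i=1, Z[2]=0)=0; Z[18]=0
i=19: i≥r, start 0; Z[19]=0
i=20: i≥r, start 0; Z[20]=0
i=21: i≥r, start 0; Z[21]=0
i=22: i≥r, start 0; Z[22]=0
i=23: i≥r, start 0; Z[23]=0
i=24: i≥r, start 0; Z[24]=1 scan→box=[24,25)
i=25: i≥r, start 0; Z[25]=0
i=26: i≥r, start 0; Z[26]=1 scan→box=[26,27)

[27, 0, 0, 0, 0, 4, 0, 0, 0, 3, 0, 0, 1, 0, 0, 0, 3, 0, 0, 0, 0, 0, 0, 0, 1, 0, 1]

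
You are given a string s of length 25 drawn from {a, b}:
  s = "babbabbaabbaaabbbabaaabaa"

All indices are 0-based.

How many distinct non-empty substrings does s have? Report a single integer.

rank | idx | suffix
   0 |  24 | a
   1 |  23 | aa
   2 |  19 | aaabaa
   3 |  11 | aaabbbabaaabaa
   4 |  20 | aabaa
   5 |   7 | aabbaaabbbabaaabaa
   6 |  12 | aabbbabaaabaa
   7 |  21 | abaa
   8 |  17 | abaaabaa
   9 |   8 | abbaaabbbabaaabaa
  10 |   4 | abbaabbaaabbbabaaabaa
  11 |   1 | abbabbaabbaaabbbabaaabaa
  12 |  13 | abbbabaaabaa
  13 |  22 | baa
  14 |  18 | baaabaa
  15 |  10 | baaabbbabaaabaa
  16 |   6 | baabbaaabbbabaaabaa
  17 |  16 | babaaabaa
  18 |   3 | babbaabbaaabbbabaaabaa
  19 |   0 | babbabbaabbaaabbbabaaabaa
  20 |   9 | bbaaabbbabaaabaa
  21 |   5 | bbaabbaaabbbabaaabaa
  22 |  15 | bbabaaabaa
  23 |   2 | bbabbaabbaaabbbabaaabaa
  24 |  14 | bbbabaaabaa

SA = [24, 23, 19, 11, 20, 7, 12, 21, 17, 8, 4, 1, 13, 22, 18, 10, 6, 16, 3, 0, 9, 5, 15, 2, 14]
rank  pair      lcp
   1  s[24:],s[23:]  1  'a'
   2  s[23:],s[19:]  2  'aa'
   3  s[19:],s[11:]  4  'aaab'
   4  s[11:],s[20:]  2  'aa'
   5  s[20:],s[7:]  3  'aab'
   6  s[7:],s[12:]  4  'aabb'
   7  s[12:],s[21:]  1  'a'
   8  s[21:],s[17:]  4  'abaa'
   9  s[17:],s[8:]  2  'ab'
  10  s[8:],s[4:]  5  'abbaa'
  11  s[4:],s[1:]  4  'abba'
  12  s[1:],s[13:]  3  'abb'
  13  s[13:],s[22:]  0  ''
  14  s[22:],s[18:]  3  'baa'
  15  s[18:],s[10:]  5  'baaab'
  16  s[10:],s[6:]  3  'baa'
  17  s[6:],s[16:]  2  'ba'
  18  s[16:],s[3:]  3  'bab'
  19  s[3:],s[0:]  5  'babba'
  20  s[0:],s[9:]  1  'b'
  21  s[9:],s[5:]  4  'bbaa'
  22  s[5:],s[15:]  3  'bba'
  23  s[15:],s[2:]  4  'bbab'
  24  s[2:],s[14:]  2  'bb'

n(n+1)/2 = 25·26/2 = 325
Σ LCP = 0 + 1 + 2 + 4 + 2 + 3 + 4 + 1 + 4 + 2 + 5 + 4 + 3 + 0 + 3 + 5 + 3 + 2 + 3 + 5 + 1 + 4 + 3 + 4 + 2 = 70
distinct = 325 − 70 = 255

255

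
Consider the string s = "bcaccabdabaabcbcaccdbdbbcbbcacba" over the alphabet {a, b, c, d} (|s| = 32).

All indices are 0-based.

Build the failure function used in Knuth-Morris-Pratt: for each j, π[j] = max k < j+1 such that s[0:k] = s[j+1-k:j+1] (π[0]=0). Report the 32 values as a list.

π[0] = 0
j=1 s[j]='c': π[1]=0 (border '')
j=2 s[j]='a': π[2]=0 (border '')
j=3 s[j]='c': π[3]=0 (border '')
j=4 s[j]='c': π[4]=0 (border '')
j=5 s[j]='a': π[5]=0 (border '')
j=6 s[j]='b': π[6]=1 (border 'b')
j=7 s[j]='d': k: 1→0; π[7]=0 (border '')
j=8 s[j]='a': π[8]=0 (border '')
j=9 s[j]='b': π[9]=1 (border 'b')
j=10 s[j]='a': k: 1→0; π[10]=0 (border '')
j=11 s[j]='a': π[11]=0 (border '')
j=12 s[j]='b': π[12]=1 (border 'b')
j=13 s[j]='c': π[13]=2 (border 'bc')
j=14 s[j]='b': k: 2→0; π[14]=1 (border 'b')
j=15 s[j]='c': π[15]=2 (border 'bc')
j=16 s[j]='a': π[16]=3 (border 'bca')
j=17 s[j]='c': π[17]=4 (border 'bcac')
j=18 s[j]='c': π[18]=5 (border 'bcacc')
j=19 s[j]='d': k: 5→0; π[19]=0 (border '')
j=20 s[j]='b': π[20]=1 (border 'b')
j=21 s[j]='d': k: 1→0; π[21]=0 (border '')
j=22 s[j]='b': π[22]=1 (border 'b')
j=23 s[j]='b': k: 1→0; π[23]=1 (border 'b')
j=24 s[j]='c': π[24]=2 (border 'bc')
j=25 s[j]='b': k: 2→0; π[25]=1 (border 'b')
j=26 s[j]='b': k: 1→0; π[26]=1 (border 'b')
j=27 s[j]='c': π[27]=2 (border 'bc')
j=28 s[j]='a': π[28]=3 (border 'bca')
j=29 s[j]='c': π[29]=4 (border 'bcac')
j=30 s[j]='b': k: 4→0; π[30]=1 (border 'b')
j=31 s[j]='a': k: 1→0; π[31]=0 (border '')

[0, 0, 0, 0, 0, 0, 1, 0, 0, 1, 0, 0, 1, 2, 1, 2, 3, 4, 5, 0, 1, 0, 1, 1, 2, 1, 1, 2, 3, 4, 1, 0]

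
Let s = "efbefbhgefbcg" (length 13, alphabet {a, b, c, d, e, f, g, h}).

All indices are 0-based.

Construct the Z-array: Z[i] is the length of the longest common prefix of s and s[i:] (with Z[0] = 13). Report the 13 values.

Z[0]=13
i=1: i≥r, start 0; Z[1]=0
i=2: i≥r, start 0; Z[2]=0
i=3: i≥r, start 0; Z[3]=3 grow→box=[3,6)
i=4: min(r-i=2, Z[1]=0)=0; Z[4]=0
i=5: min(r-i=1, Z[2]=0)=0; Z[5]=0
i=6: i≥r, start 0; Z[6]=0
i=7: i≥r, start 0; Z[7]=0
i=8: i≥r, start 0; Z[8]=3 grow→box=[8,11)
i=9: min(r-i=2, Z[1]=0)=0; Z[9]=0
i=10: min(r-i=1, Z[2]=0)=0; Z[10]=0
i=11: i≥r, start 0; Z[11]=0
i=12: i≥r, start 0; Z[12]=0

[13, 0, 0, 3, 0, 0, 0, 0, 3, 0, 0, 0, 0]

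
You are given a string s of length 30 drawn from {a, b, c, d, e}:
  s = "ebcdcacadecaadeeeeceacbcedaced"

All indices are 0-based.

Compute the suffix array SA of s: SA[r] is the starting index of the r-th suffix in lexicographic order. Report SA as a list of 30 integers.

rank | idx | suffix
   0 |  11 | aadeeeeceacbcedaced
   1 |   5 | acadecaadeeeeceacbcedaced
   2 |  20 | acbcedaced
   3 |  26 | aced
   4 |   7 | adecaadeeeeceacbcedaced
   5 |  12 | adeeeeceacbcedaced
   6 |   1 | bcdcacadecaadeeeeceacbcedaced
   7 |  22 | bcedaced
   8 |  10 | caadeeeeceacbcedaced
   9 |   4 | cacadecaadeeeeceacbcedaced
  10 |   6 | cadecaadeeeeceacbcedaced
  11 |  21 | cbcedaced
  12 |   2 | cdcacadecaadeeeeceacbcedaced
  13 |  18 | ceacbcedaced
  14 |  27 | ced
  15 |  23 | cedaced
  16 |  29 | d
  17 |  25 | daced
  18 |   3 | dcacadecaadeeeeceacbcedaced
  19 |   8 | decaadeeeeceacbcedaced
  20 |  13 | deeeeceacbcedaced
  21 |  19 | eacbcedaced
  22 |   0 | ebcdcacadecaadeeeeceacbcedaced
  23 |   9 | ecaadeeeeceacbcedaced
  24 |  17 | eceacbcedaced
  25 |  28 | ed
  26 |  24 | edaced
  27 |  16 | eeceacbcedaced
  28 |  15 | eeeceacbcedaced
  29 |  14 | eeeeceacbcedaced

[11, 5, 20, 26, 7, 12, 1, 22, 10, 4, 6, 21, 2, 18, 27, 23, 29, 25, 3, 8, 13, 19, 0, 9, 17, 28, 24, 16, 15, 14]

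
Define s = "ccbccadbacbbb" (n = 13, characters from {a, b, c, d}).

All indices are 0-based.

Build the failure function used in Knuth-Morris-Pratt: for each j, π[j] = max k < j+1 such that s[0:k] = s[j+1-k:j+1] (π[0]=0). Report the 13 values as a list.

π[0] = 0
j=1 s[j]='c': π[1]=1 (border 'c')
j=2 s[j]='b': k: 1→0; π[2]=0 (border '')
j=3 s[j]='c': π[3]=1 (border 'c')
j=4 s[j]='c': π[4]=2 (border 'cc')
j=5 s[j]='a': k: 2→1→0; π[5]=0 (border '')
j=6 s[j]='d': π[6]=0 (border '')
j=7 s[j]='b': π[7]=0 (border '')
j=8 s[j]='a': π[8]=0 (border '')
j=9 s[j]='c': π[9]=1 (border 'c')
j=10 s[j]='b': k: 1→0; π[10]=0 (border '')
j=11 s[j]='b': π[11]=0 (border '')
j=12 s[j]='b': π[12]=0 (border '')

[0, 1, 0, 1, 2, 0, 0, 0, 0, 1, 0, 0, 0]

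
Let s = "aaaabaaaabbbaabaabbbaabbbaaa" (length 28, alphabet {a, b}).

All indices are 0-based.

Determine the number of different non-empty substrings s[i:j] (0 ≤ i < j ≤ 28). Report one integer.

301

sorted suffixes:
  #0 SA[0]=27  'a'
  #1 SA[1]=26  'aa'
  #2 SA[2]=25  'aaa'
  #3 SA[3]=0  'aaaabaaaabbbaabaabbbaabbbaaa'
  #4 SA[4]=5  'aaaabbbaabaabbbaabbbaaa'
  #5 SA[5]=1  'aaabaaaabbbaabaabbbaabbbaaa'
  #6 SA[6]=6  'aaabbbaabaabbbaabbbaaa'
  #7 SA[7]=2  'aabaaaabbbaabaabbbaabbbaaa'
  #8 SA[8]=12  'aabaabbbaabbbaaa'
  #9 SA[9]=20  'aabbbaaa'
  #10 SA[10]=7  'aabbbaabaabbbaabbbaaa'
  #11 SA[11]=15  'aabbbaabbbaaa'
  #12 SA[12]=3  'abaaaabbbaabaabbbaabbbaaa'
  #13 SA[13]=13  'abaabbbaabbbaaa'
  #14 SA[14]=21  'abbbaaa'
  #15 SA[15]=8  'abbbaabaabbbaabbbaaa'
  #16 SA[16]=16  'abbbaabbbaaa'
  #17 SA[17]=24  'baaa'
  #18 SA[18]=4  'baaaabbbaabaabbbaabbbaaa'
  #19 SA[19]=11  'baabaabbbaabbbaaa'
  #20 SA[20]=19  'baabbbaaa'
  #21 SA[21]=14  'baabbbaabbbaaa'
  #22 SA[22]=23  'bbaaa'
  #23 SA[23]=10  'bbaabaabbbaabbbaaa'
  #24 SA[24]=18  'bbaabbbaaa'
  #25 SA[25]=22  'bbbaaa'
  #26 SA[26]=9  'bbbaabaabbbaabbbaaa'
  #27 SA[27]=17  'bbbaabbbaaa'

SA = [27, 26, 25, 0, 5, 1, 6, 2, 12, 20, 7, 15, 3, 13, 21, 8, 16, 24, 4, 11, 19, 14, 23, 10, 18, 22, 9, 17]
[i] adj suffixes → lcp
  [1] 27/26 → 1 ('a')
  [2] 26/25 → 2 ('aa')
  [3] 25/0 → 3 ('aaa')
  [4] 0/5 → 5 ('aaaab')
  [5] 5/1 → 3 ('aaa')
  [6] 1/6 → 4 ('aaab')
  [7] 6/2 → 2 ('aa')
  [8] 2/12 → 5 ('aabaa')
  [9] 12/20 → 3 ('aab')
  [10] 20/7 → 7 ('aabbbaa')
  [11] 7/15 → 8 ('aabbbaab')
  [12] 15/3 → 1 ('a')
  [13] 3/13 → 4 ('abaa')
  [14] 13/21 → 2 ('ab')
  [15] 21/8 → 6 ('abbbaa')
  [16] 8/16 → 7 ('abbbaab')
  [17] 16/24 → 0 ('')
  [18] 24/4 → 4 ('baaa')
  [19] 4/11 → 3 ('baa')
  [20] 11/19 → 4 ('baab')
  [21] 19/14 → 8 ('baabbbaa')
  [22] 14/23 → 1 ('b')
  [23] 23/10 → 4 ('bbaa')
  [24] 10/18 → 5 ('bbaab')
  [25] 18/22 → 2 ('bb')
  [26] 22/9 → 5 ('bbbaa')
  [27] 9/17 → 6 ('bbbaab')

n(n+1)/2 = 28·29/2 = 406
Σ LCP = 0 + 1 + 2 + 3 + 5 + 3 + 4 + 2 + 5 + 3 + 7 + 8 + 1 + 4 + 2 + 6 + 7 + 0 + 4 + 3 + 4 + 8 + 1 + 4 + 5 + 2 + 5 + 6 = 105
distinct = 406 − 105 = 301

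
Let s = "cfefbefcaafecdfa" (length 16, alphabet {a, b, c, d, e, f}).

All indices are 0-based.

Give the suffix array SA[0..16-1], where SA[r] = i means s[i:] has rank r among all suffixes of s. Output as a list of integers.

[15, 8, 9, 4, 7, 12, 0, 13, 11, 2, 5, 14, 3, 6, 10, 1]

rank | idx | suffix
   0 |  15 | a
   1 |   8 | aafecdfa
   2 |   9 | afecdfa
   3 |   4 | befcaafecdfa
   4 |   7 | caafecdfa
   5 |  12 | cdfa
   6 |   0 | cfefbefcaafecdfa
   7 |  13 | dfa
   8 |  11 | ecdfa
   9 |   2 | efbefcaafecdfa
  10 |   5 | efcaafecdfa
  11 |  14 | fa
  12 |   3 | fbefcaafecdfa
  13 |   6 | fcaafecdfa
  14 |  10 | fecdfa
  15 |   1 | fefbefcaafecdfa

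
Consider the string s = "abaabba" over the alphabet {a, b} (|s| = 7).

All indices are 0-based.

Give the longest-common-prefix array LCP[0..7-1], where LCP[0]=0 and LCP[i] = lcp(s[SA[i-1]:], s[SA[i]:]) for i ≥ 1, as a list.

rank→(start, suffix):
  0 → (6, 'a')
  1 → (2, 'aabba')
  2 → (0, 'abaabba')
  3 → (3, 'abba')
  4 → (5, 'ba')
  5 → (1, 'baabba')
  6 → (4, 'bba')

SA = [6, 2, 0, 3, 5, 1, 4]
i: (SA[i-1],SA[i]) lcp shared
  1: (6,2) 1 'a'
  2: (2,0) 1 'a'
  3: (0,3) 2 'ab'
  4: (3,5) 0 ''
  5: (5,1) 2 'ba'
  6: (1,4) 1 'b'

[0, 1, 1, 2, 0, 2, 1]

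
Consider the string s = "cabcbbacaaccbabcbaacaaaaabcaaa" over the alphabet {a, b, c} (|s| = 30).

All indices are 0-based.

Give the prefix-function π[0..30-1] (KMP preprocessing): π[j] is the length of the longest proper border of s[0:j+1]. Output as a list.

π[0] = 0
j=1 s[j]='a': π[1]=0 (border '')
j=2 s[j]='b': π[2]=0 (border '')
j=3 s[j]='c': π[3]=1 (border 'c')
j=4 s[j]='b': k: 1→0; π[4]=0 (border '')
j=5 s[j]='b': π[5]=0 (border '')
j=6 s[j]='a': π[6]=0 (border '')
j=7 s[j]='c': π[7]=1 (border 'c')
j=8 s[j]='a': π[8]=2 (border 'ca')
j=9 s[j]='a': k: 2→0; π[9]=0 (border '')
j=10 s[j]='c': π[10]=1 (border 'c')
j=11 s[j]='c': k: 1→0; π[11]=1 (border 'c')
j=12 s[j]='b': k: 1→0; π[12]=0 (border '')
j=13 s[j]='a': π[13]=0 (border '')
j=14 s[j]='b': π[14]=0 (border '')
j=15 s[j]='c': π[15]=1 (border 'c')
j=16 s[j]='b': k: 1→0; π[16]=0 (border '')
j=17 s[j]='a': π[17]=0 (border '')
j=18 s[j]='a': π[18]=0 (border '')
j=19 s[j]='c': π[19]=1 (border 'c')
j=20 s[j]='a': π[20]=2 (border 'ca')
j=21 s[j]='a': k: 2→0; π[21]=0 (border '')
j=22 s[j]='a': π[22]=0 (border '')
j=23 s[j]='a': π[23]=0 (border '')
j=24 s[j]='a': π[24]=0 (border '')
j=25 s[j]='b': π[25]=0 (border '')
j=26 s[j]='c': π[26]=1 (border 'c')
j=27 s[j]='a': π[27]=2 (border 'ca')
j=28 s[j]='a': k: 2→0; π[28]=0 (border '')
j=29 s[j]='a': π[29]=0 (border '')

[0, 0, 0, 1, 0, 0, 0, 1, 2, 0, 1, 1, 0, 0, 0, 1, 0, 0, 0, 1, 2, 0, 0, 0, 0, 0, 1, 2, 0, 0]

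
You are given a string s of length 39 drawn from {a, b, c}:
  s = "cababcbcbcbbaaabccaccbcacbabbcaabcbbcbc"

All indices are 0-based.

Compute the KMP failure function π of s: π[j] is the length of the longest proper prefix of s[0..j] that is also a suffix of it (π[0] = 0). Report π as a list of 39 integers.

[0, 0, 0, 0, 0, 1, 0, 1, 0, 1, 0, 0, 0, 0, 0, 0, 1, 1, 2, 1, 1, 0, 1, 2, 1, 0, 0, 0, 0, 1, 2, 0, 0, 1, 0, 0, 1, 0, 1]

π[0] = 0
j=1 s[j]='a': π[1]=0 (border '')
j=2 s[j]='b': π[2]=0 (border '')
j=3 s[j]='a': π[3]=0 (border '')
j=4 s[j]='b': π[4]=0 (border '')
j=5 s[j]='c': π[5]=1 (border 'c')
j=6 s[j]='b': k: 1→0; π[6]=0 (border '')
j=7 s[j]='c': π[7]=1 (border 'c')
j=8 s[j]='b': k: 1→0; π[8]=0 (border '')
j=9 s[j]='c': π[9]=1 (border 'c')
j=10 s[j]='b': k: 1→0; π[10]=0 (border '')
j=11 s[j]='b': π[11]=0 (border '')
j=12 s[j]='a': π[12]=0 (border '')
j=13 s[j]='a': π[13]=0 (border '')
j=14 s[j]='a': π[14]=0 (border '')
j=15 s[j]='b': π[15]=0 (border '')
j=16 s[j]='c': π[16]=1 (border 'c')
j=17 s[j]='c': k: 1→0; π[17]=1 (border 'c')
j=18 s[j]='a': π[18]=2 (border 'ca')
j=19 s[j]='c': k: 2→0; π[19]=1 (border 'c')
j=20 s[j]='c': k: 1→0; π[20]=1 (border 'c')
j=21 s[j]='b': k: 1→0; π[21]=0 (border '')
j=22 s[j]='c': π[22]=1 (border 'c')
j=23 s[j]='a': π[23]=2 (border 'ca')
j=24 s[j]='c': k: 2→0; π[24]=1 (border 'c')
j=25 s[j]='b': k: 1→0; π[25]=0 (border '')
j=26 s[j]='a': π[26]=0 (border '')
j=27 s[j]='b': π[27]=0 (border '')
j=28 s[j]='b': π[28]=0 (border '')
j=29 s[j]='c': π[29]=1 (border 'c')
j=30 s[j]='a': π[30]=2 (border 'ca')
j=31 s[j]='a': k: 2→0; π[31]=0 (border '')
j=32 s[j]='b': π[32]=0 (border '')
j=33 s[j]='c': π[33]=1 (border 'c')
j=34 s[j]='b': k: 1→0; π[34]=0 (border '')
j=35 s[j]='b': π[35]=0 (border '')
j=36 s[j]='c': π[36]=1 (border 'c')
j=37 s[j]='b': k: 1→0; π[37]=0 (border '')
j=38 s[j]='c': π[38]=1 (border 'c')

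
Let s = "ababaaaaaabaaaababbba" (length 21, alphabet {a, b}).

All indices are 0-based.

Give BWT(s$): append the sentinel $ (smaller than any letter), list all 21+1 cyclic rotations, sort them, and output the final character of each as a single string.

abbaabaaaaba$abbaaaaba

rank  rotation                last
    0  $ababaaaaaabaaaababbba  a
    1  a$ababaaaaaabaaaababbb  b
    2  aaaaaabaaaababbba$abab  b
    3  aaaaabaaaababbba$ababa  a
    4  aaaabaaaababbba$ababaa  a
    5  aaaababbba$ababaaaaaab  b
    6  aaabaaaababbba$ababaaa  a
    7  aaababbba$ababaaaaaaba  a
    8  aabaaaababbba$ababaaaa  a
    9  aababbba$ababaaaaaabaa  a
   10  abaaaaaabaaaababbba$ab  b
   11  abaaaababbba$ababaaaaa  a
   12  ababaaaaaabaaaababbba$  $
   13  ababbba$ababaaaaaabaaa  a
   14  abbba$ababaaaaaabaaaab  b
   15  ba$ababaaaaaabaaaababb  b
   16  baaaaaabaaaababbba$aba  a
   17  baaaababbba$ababaaaaaa  a
   18  babaaaaaabaaaababbba$a  a
   19  babbba$ababaaaaaabaaaa  a
   20  bba$ababaaaaaabaaaabab  b
   21  bbba$ababaaaaaabaaaaba  a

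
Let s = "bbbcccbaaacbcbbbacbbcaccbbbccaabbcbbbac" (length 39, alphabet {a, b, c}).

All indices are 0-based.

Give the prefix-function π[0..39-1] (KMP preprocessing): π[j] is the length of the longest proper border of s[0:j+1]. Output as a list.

[0, 1, 2, 0, 0, 0, 1, 0, 0, 0, 0, 1, 0, 1, 2, 3, 0, 0, 1, 2, 0, 0, 0, 0, 1, 2, 3, 4, 5, 0, 0, 1, 2, 0, 1, 2, 3, 0, 0]

π[0] = 0
j=1 s[j]='b': π[1]=1 (border 'b')
j=2 s[j]='b': π[2]=2 (border 'bb')
j=3 s[j]='c': k: 2→1→0; π[3]=0 (border '')
j=4 s[j]='c': π[4]=0 (border '')
j=5 s[j]='c': π[5]=0 (border '')
j=6 s[j]='b': π[6]=1 (border 'b')
j=7 s[j]='a': k: 1→0; π[7]=0 (border '')
j=8 s[j]='a': π[8]=0 (border '')
j=9 s[j]='a': π[9]=0 (border '')
j=10 s[j]='c': π[10]=0 (border '')
j=11 s[j]='b': π[11]=1 (border 'b')
j=12 s[j]='c': k: 1→0; π[12]=0 (border '')
j=13 s[j]='b': π[13]=1 (border 'b')
j=14 s[j]='b': π[14]=2 (border 'bb')
j=15 s[j]='b': π[15]=3 (border 'bbb')
j=16 s[j]='a': k: 3→2→1→0; π[16]=0 (border '')
j=17 s[j]='c': π[17]=0 (border '')
j=18 s[j]='b': π[18]=1 (border 'b')
j=19 s[j]='b': π[19]=2 (border 'bb')
j=20 s[j]='c': k: 2→1→0; π[20]=0 (border '')
j=21 s[j]='a': π[21]=0 (border '')
j=22 s[j]='c': π[22]=0 (border '')
j=23 s[j]='c': π[23]=0 (border '')
j=24 s[j]='b': π[24]=1 (border 'b')
j=25 s[j]='b': π[25]=2 (border 'bb')
j=26 s[j]='b': π[26]=3 (border 'bbb')
j=27 s[j]='c': π[27]=4 (border 'bbbc')
j=28 s[j]='c': π[28]=5 (border 'bbbcc')
j=29 s[j]='a': k: 5→0; π[29]=0 (border '')
j=30 s[j]='a': π[30]=0 (border '')
j=31 s[j]='b': π[31]=1 (border 'b')
j=32 s[j]='b': π[32]=2 (border 'bb')
j=33 s[j]='c': k: 2→1→0; π[33]=0 (border '')
j=34 s[j]='b': π[34]=1 (border 'b')
j=35 s[j]='b': π[35]=2 (border 'bb')
j=36 s[j]='b': π[36]=3 (border 'bbb')
j=37 s[j]='a': k: 3→2→1→0; π[37]=0 (border '')
j=38 s[j]='c': π[38]=0 (border '')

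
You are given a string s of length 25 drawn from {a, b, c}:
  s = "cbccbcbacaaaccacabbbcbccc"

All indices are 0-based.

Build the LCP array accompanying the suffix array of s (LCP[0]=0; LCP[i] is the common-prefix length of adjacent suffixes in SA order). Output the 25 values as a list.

[0, 2, 1, 1, 3, 2, 0, 1, 2, 1, 3, 2, 3, 0, 1, 2, 2, 1, 2, 3, 4, 1, 2, 2, 2]

rank→(start, suffix):
  0 → (9, 'aaaccacabbbcbccc')
  1 → (10, 'aaccacabbbcbccc')
  2 → (16, 'abbbcbccc')
  3 → (7, 'acaaaccacabbbcbccc')
  4 → (14, 'acabbbcbccc')
  5 → (11, 'accacabbbcbccc')
  6 → (6, 'bacaaaccacabbbcbccc')
  7 → (17, 'bbbcbccc')
  8 → (18, 'bbcbccc')
  9 → (4, 'bcbacaaaccacabbbcbccc')
  10 → (19, 'bcbccc')
  11 → (1, 'bccbcbacaaaccacabbbcbccc')
  12 → (21, 'bccc')
  13 → (24, 'c')
  14 → (8, 'caaaccacabbbcbccc')
  15 → (15, 'cabbbcbccc')
  16 → (13, 'cacabbbcbccc')
  17 → (5, 'cbacaaaccacabbbcbccc')
  18 → (3, 'cbcbacaaaccacabbbcbccc')
  19 → (0, 'cbccbcbacaaaccacabbbcbccc')
  20 → (20, 'cbccc')
  21 → (23, 'cc')
  22 → (12, 'ccacabbbcbccc')
  23 → (2, 'ccbcbacaaaccacabbbcbccc')
  24 → (22, 'ccc')

SA = [9, 10, 16, 7, 14, 11, 6, 17, 18, 4, 19, 1, 21, 24, 8, 15, 13, 5, 3, 0, 20, 23, 12, 2, 22]
rank  pair      lcp
   1  s[9:],s[10:]  2  'aa'
   2  s[10:],s[16:]  1  'a'
   3  s[16:],s[7:]  1  'a'
   4  s[7:],s[14:]  3  'aca'
   5  s[14:],s[11:]  2  'ac'
   6  s[11:],s[6:]  0  ''
   7  s[6:],s[17:]  1  'b'
   8  s[17:],s[18:]  2  'bb'
   9  s[18:],s[4:]  1  'b'
  10  s[4:],s[19:]  3  'bcb'
  11  s[19:],s[1:]  2  'bc'
  12  s[1:],s[21:]  3  'bcc'
  13  s[21:],s[24:]  0  ''
  14  s[24:],s[8:]  1  'c'
  15  s[8:],s[15:]  2  'ca'
  16  s[15:],s[13:]  2  'ca'
  17  s[13:],s[5:]  1  'c'
  18  s[5:],s[3:]  2  'cb'
  19  s[3:],s[0:]  3  'cbc'
  20  s[0:],s[20:]  4  'cbcc'
  21  s[20:],s[23:]  1  'c'
  22  s[23:],s[12:]  2  'cc'
  23  s[12:],s[2:]  2  'cc'
  24  s[2:],s[22:]  2  'cc'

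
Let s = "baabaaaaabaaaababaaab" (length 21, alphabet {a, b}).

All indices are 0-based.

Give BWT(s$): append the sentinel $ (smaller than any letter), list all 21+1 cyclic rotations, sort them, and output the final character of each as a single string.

bbabbaaabaaaaabaaaaa$a

rank  rotation                last
    0  $baabaaaaabaaaababaaab  b
    1  aaaaabaaaababaaab$baab  b
    2  aaaabaaaababaaab$baaba  a
    3  aaaababaaab$baabaaaaab  b
    4  aaab$baabaaaaabaaaabab  b
    5  aaabaaaababaaab$baabaa  a
    6  aaababaaab$baabaaaaaba  a
    7  aab$baabaaaaabaaaababa  a
    8  aabaaaaabaaaababaaab$b  b
    9  aabaaaababaaab$baabaaa  a
   10  aababaaab$baabaaaaabaa  a
   11  ab$baabaaaaabaaaababaa  a
   12  abaaaaabaaaababaaab$ba  a
   13  abaaaababaaab$baabaaaa  a
   14  abaaab$baabaaaaabaaaab  b
   15  ababaaab$baabaaaaabaaa  a
   16  b$baabaaaaabaaaababaaa  a
   17  baaaaabaaaababaaab$baa  a
   18  baaaababaaab$baabaaaaa  a
   19  baaab$baabaaaaabaaaaba  a
   20  baabaaaaabaaaababaaab$  $
   21  babaaab$baabaaaaabaaaa  a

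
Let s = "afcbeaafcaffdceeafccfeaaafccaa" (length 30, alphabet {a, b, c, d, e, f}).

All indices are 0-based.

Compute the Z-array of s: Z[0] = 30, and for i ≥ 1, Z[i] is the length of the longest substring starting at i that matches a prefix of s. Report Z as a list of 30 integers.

Z[0]=30
i=1: i≥r, start 0; Z[1]=0
i=2: i≥r, start 0; Z[2]=0
i=3: i≥r, start 0; Z[3]=0
i=4: i≥r, start 0; Z[4]=0
i=5: i≥r, start 0; Z[5]=1 scan→box=[5,6)
i=6: i≥r, start 0; Z[6]=3 scan→box=[6,9)
i=7: min(r-i=2, Z[1]=0)=0; Z[7]=0
i=8: min(r-i=1, Z[2]=0)=0; Z[8]=0
i=9: i≥r, start 0; Z[9]=2 scan→box=[9,11)
i=10: min(r-i=1, Z[1]=0)=0; Z[10]=0
i=11: i≥r, start 0; Z[11]=0
i=12: i≥r, start 0; Z[12]=0
i=13: i≥r, start 0; Z[13]=0
i=14: i≥r, start 0; Z[14]=0
i=15: i≥r, start 0; Z[15]=0
i=16: i≥r, start 0; Z[16]=3 scan→box=[16,19)
i=17: min(r-i=2, Z[1]=0)=0; Z[17]=0
i=18: min(r-i=1, Z[2]=0)=0; Z[18]=0
i=19: i≥r, start 0; Z[19]=0
i=20: i≥r, start 0; Z[20]=0
i=21: i≥r, start 0; Z[21]=0
i=22: i≥r, start 0; Z[22]=1 scan→box=[22,23)
i=23: i≥r, start 0; Z[23]=1 scan→box=[23,24)
i=24: i≥r, start 0; Z[24]=3 scan→box=[24,27)
i=25: min(r-i=2, Z[1]=0)=0; Z[25]=0
i=26: min(r-i=1, Z[2]=0)=0; Z[26]=0
i=27: i≥r, start 0; Z[27]=0
i=28: i≥r, start 0; Z[28]=1 scan→box=[28,29)
i=29: i≥r, start 0; Z[29]=1 scan→box=[29,30)

[30, 0, 0, 0, 0, 1, 3, 0, 0, 2, 0, 0, 0, 0, 0, 0, 3, 0, 0, 0, 0, 0, 1, 1, 3, 0, 0, 0, 1, 1]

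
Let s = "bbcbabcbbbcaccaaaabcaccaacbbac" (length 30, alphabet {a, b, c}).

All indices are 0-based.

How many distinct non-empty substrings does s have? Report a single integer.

398

rank→(start, suffix):
  0 → (14, 'aaaabcaccaacbbac')
  1 → (15, 'aaabcaccaacbbac')
  2 → (16, 'aabcaccaacbbac')
  3 → (23, 'aacbbac')
  4 → (17, 'abcaccaacbbac')
  5 → (4, 'abcbbbcaccaaaabcaccaacbbac')
  6 → (28, 'ac')
  7 → (24, 'acbbac')
  8 → (11, 'accaaaabcaccaacbbac')
  9 → (20, 'accaacbbac')
  10 → (3, 'babcbbbcaccaaaabcaccaacbbac')
  11 → (27, 'bac')
  12 → (26, 'bbac')
  13 → (7, 'bbbcaccaaaabcaccaacbbac')
  14 → (8, 'bbcaccaaaabcaccaacbbac')
  15 → (0, 'bbcbabcbbbcaccaaaabcaccaacbbac')
  16 → (9, 'bcaccaaaabcaccaacbbac')
  17 → (18, 'bcaccaacbbac')
  18 → (1, 'bcbabcbbbcaccaaaabcaccaacbbac')
  19 → (5, 'bcbbbcaccaaaabcaccaacbbac')
  20 → (29, 'c')
  21 → (13, 'caaaabcaccaacbbac')
  22 → (22, 'caacbbac')
  23 → (10, 'caccaaaabcaccaacbbac')
  24 → (19, 'caccaacbbac')
  25 → (2, 'cbabcbbbcaccaaaabcaccaacbbac')
  26 → (25, 'cbbac')
  27 → (6, 'cbbbcaccaaaabcaccaacbbac')
  28 → (12, 'ccaaaabcaccaacbbac')
  29 → (21, 'ccaacbbac')

SA = [14, 15, 16, 23, 17, 4, 28, 24, 11, 20, 3, 27, 26, 7, 8, 0, 9, 18, 1, 5, 29, 13, 22, 10, 19, 2, 25, 6, 12, 21]
[i] adj suffixes → lcp
  [1] 14/15 → 3 ('aaa')
  [2] 15/16 → 2 ('aa')
  [3] 16/23 → 2 ('aa')
  [4] 23/17 → 1 ('a')
  [5] 17/4 → 3 ('abc')
  [6] 4/28 → 1 ('a')
  [7] 28/24 → 2 ('ac')
  [8] 24/11 → 2 ('ac')
  [9] 11/20 → 5 ('accaa')
  [10] 20/3 → 0 ('')
  [11] 3/27 → 2 ('ba')
  [12] 27/26 → 1 ('b')
  [13] 26/7 → 2 ('bb')
  [14] 7/8 → 2 ('bb')
  [15] 8/0 → 3 ('bbc')
  [16] 0/9 → 1 ('b')
  [17] 9/18 → 7 ('bcaccaa')
  [18] 18/1 → 2 ('bc')
  [19] 1/5 → 3 ('bcb')
  [20] 5/29 → 0 ('')
  [21] 29/13 → 1 ('c')
  [22] 13/22 → 3 ('caa')
  [23] 22/10 → 2 ('ca')
  [24] 10/19 → 6 ('caccaa')
  [25] 19/2 → 1 ('c')
  [26] 2/25 → 2 ('cb')
  [27] 25/6 → 3 ('cbb')
  [28] 6/12 → 1 ('c')
  [29] 12/21 → 4 ('ccaa')

n(n+1)/2 = 30·31/2 = 465
Σ LCP = 0 + 3 + 2 + 2 + 1 + 3 + 1 + 2 + 2 + 5 + 0 + 2 + 1 + 2 + 2 + 3 + 1 + 7 + 2 + 3 + 0 + 1 + 3 + 2 + 6 + 1 + 2 + 3 + 1 + 4 = 67
distinct = 465 − 67 = 398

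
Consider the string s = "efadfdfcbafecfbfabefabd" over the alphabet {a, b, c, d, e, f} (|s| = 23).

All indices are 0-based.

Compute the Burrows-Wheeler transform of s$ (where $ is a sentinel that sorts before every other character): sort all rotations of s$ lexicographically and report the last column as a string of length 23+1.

dfffbcaaffebfafb$ebecdda

rank  rotation                  last
    0  $efadfdfcbafecfbfabefabd  d
    1  abd$efadfdfcbafecfbfabef  f
    2  abefabd$efadfdfcbafecfbf  f
    3  adfdfcbafecfbfabefabd$ef  f
    4  afecfbfabefabd$efadfdfcb  b
    5  bafecfbfabefabd$efadfdfc  c
    6  bd$efadfdfcbafecfbfabefa  a
    7  befabd$efadfdfcbafecfbfa  a
    8  bfabefabd$efadfdfcbafecf  f
    9  cbafecfbfabefabd$efadfdf  f
   10  cfbfabefabd$efadfdfcbafe  e
   11  d$efadfdfcbafecfbfabefab  b
   12  dfcbafecfbfabefabd$efadf  f
   13  dfdfcbafecfbfabefabd$efa  a
   14  ecfbfabefabd$efadfdfcbaf  f
   15  efabd$efadfdfcbafecfbfab  b
   16  efadfdfcbafecfbfabefabd$  $
   17  fabd$efadfdfcbafecfbfabe  e
   18  fabefabd$efadfdfcbafecfb  b
   19  fadfdfcbafecfbfabefabd$e  e
   20  fbfabefabd$efadfdfcbafec  c
   21  fcbafecfbfabefabd$efadfd  d
   22  fdfcbafecfbfabefabd$efad  d
   23  fecfbfabefabd$efadfdfcba  a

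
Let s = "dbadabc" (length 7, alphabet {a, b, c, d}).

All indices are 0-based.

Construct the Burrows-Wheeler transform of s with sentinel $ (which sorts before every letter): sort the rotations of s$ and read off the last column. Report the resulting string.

rank  rotation  last
    0  $dbadabc  c
    1  abc$dbad  d
    2  adabc$db  b
    3  badabc$d  d
    4  bc$dbada  a
    5  c$dbadab  b
    6  dabc$dba  a
    7  dbadabc$  $

cdbdaba$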